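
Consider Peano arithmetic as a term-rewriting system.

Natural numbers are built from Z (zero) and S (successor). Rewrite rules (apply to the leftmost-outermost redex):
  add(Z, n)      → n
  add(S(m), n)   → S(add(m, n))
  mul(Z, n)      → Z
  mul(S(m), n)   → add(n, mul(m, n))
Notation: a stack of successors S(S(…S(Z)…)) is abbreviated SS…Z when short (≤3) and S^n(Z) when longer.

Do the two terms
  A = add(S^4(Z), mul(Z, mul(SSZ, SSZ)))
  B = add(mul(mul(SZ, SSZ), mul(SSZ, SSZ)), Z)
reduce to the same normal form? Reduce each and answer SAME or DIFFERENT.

Answer: DIFFERENT — A ⇓ S^4(Z), B ⇓ S^8(Z)

Reduction:
Term A:
  start: add(S^4(Z), mul(Z, mul(SSZ, SSZ)))
  [1] S(add(SSSZ, mul(Z, mul(SSZ, SSZ))))
  [2] S(S(add(SSZ, mul(Z, mul(SSZ, SSZ)))))
  [3] S(S(S(add(SZ, mul(Z, mul(SSZ, SSZ))))))
  [4] S(S(S(S(add(Z, mul(Z, mul(SSZ, SSZ)))))))
  [5] S(S(S(S(mul(Z, mul(SSZ, SSZ))))))
  [6] S^4(Z)

Term B:
  start: add(mul(mul(SZ, SSZ), mul(SSZ, SSZ)), Z)
  [1] add(mul(add(SSZ, mul(Z, SSZ)), mul(SSZ, SSZ)), Z)
  [2] add(mul(S(add(SZ, mul(Z, SSZ))), mul(SSZ, SSZ)), Z)
  [3] add(add(mul(SSZ, SSZ), mul(add(SZ, mul(Z, SSZ)), mul(SSZ, SSZ))), Z)
  [4] add(add(add(SSZ, mul(SZ, SSZ)), mul(add(SZ, mul(Z, SSZ)), mul(SSZ, SSZ))), Z)
  [5] add(add(S(add(SZ, mul(SZ, SSZ))), mul(add(SZ, mul(Z, SSZ)), mul(SSZ, SSZ))), Z)
  [6] add(S(add(add(SZ, mul(SZ, SSZ)), mul(add(SZ, mul(Z, SSZ)), mul(SSZ, SSZ)))), Z)
  [7] S(add(add(add(SZ, mul(SZ, SSZ)), mul(add(SZ, mul(Z, SSZ)), mul(SSZ, SSZ))), Z))
  [8] S(add(add(S(add(Z, mul(SZ, SSZ))), mul(add(SZ, mul(Z, SSZ)), mul(SSZ, SSZ))), Z))
  [9] S(add(S(add(add(Z, mul(SZ, SSZ)), mul(add(SZ, mul(Z, SSZ)), mul(SSZ, SSZ)))), Z))
  [10] S(S(add(add(add(Z, mul(SZ, SSZ)), mul(add(SZ, mul(Z, SSZ)), mul(SSZ, SSZ))), Z)))
  [11] S(S(add(add(mul(SZ, SSZ), mul(add(SZ, mul(Z, SSZ)), mul(SSZ, SSZ))), Z)))
  [12] S(S(add(add(add(SSZ, mul(Z, SSZ)), mul(add(SZ, mul(Z, SSZ)), mul(SSZ, SSZ))), Z)))
  [13] S(S(add(add(S(add(SZ, mul(Z, SSZ))), mul(add(SZ, mul(Z, SSZ)), mul(SSZ, SSZ))), Z)))
  [14] S(S(add(S(add(add(SZ, mul(Z, SSZ)), mul(add(SZ, mul(Z, SSZ)), mul(SSZ, SSZ)))), Z)))
  [15] S(S(S(add(add(add(SZ, mul(Z, SSZ)), mul(add(SZ, mul(Z, SSZ)), mul(SSZ, SSZ))), Z))))
  [16] S(S(S(add(add(S(add(Z, mul(Z, SSZ))), mul(add(SZ, mul(Z, SSZ)), mul(SSZ, SSZ))), Z))))
  [17] S(S(S(add(S(add(add(Z, mul(Z, SSZ)), mul(add(SZ, mul(Z, SSZ)), mul(SSZ, SSZ)))), Z))))
  [18] S(S(S(S(add(add(add(Z, mul(Z, SSZ)), mul(add(SZ, mul(Z, SSZ)), mul(SSZ, SSZ))), Z)))))
  [19] S(S(S(S(add(add(mul(Z, SSZ), mul(add(SZ, mul(Z, SSZ)), mul(SSZ, SSZ))), Z)))))
  [20] S(S(S(S(add(add(Z, mul(add(SZ, mul(Z, SSZ)), mul(SSZ, SSZ))), Z)))))
  [21] S(S(S(S(add(mul(add(SZ, mul(Z, SSZ)), mul(SSZ, SSZ)), Z)))))
  [22] S(S(S(S(add(mul(S(add(Z, mul(Z, SSZ))), mul(SSZ, SSZ)), Z)))))
  [23] S(S(S(S(add(add(mul(SSZ, SSZ), mul(add(Z, mul(Z, SSZ)), mul(SSZ, SSZ))), Z)))))
  [24] S(S(S(S(add(add(add(SSZ, mul(SZ, SSZ)), mul(add(Z, mul(Z, SSZ)), mul(SSZ, SSZ))), Z)))))
  [25] S(S(S(S(add(add(S(add(SZ, mul(SZ, SSZ))), mul(add(Z, mul(Z, SSZ)), mul(SSZ, SSZ))), Z)))))
  [26] S(S(S(S(add(S(add(add(SZ, mul(SZ, SSZ)), mul(add(Z, mul(Z, SSZ)), mul(SSZ, SSZ)))), Z)))))
  [27] S(S(S(S(S(add(add(add(SZ, mul(SZ, SSZ)), mul(add(Z, mul(Z, SSZ)), mul(SSZ, SSZ))), Z))))))
  [28] S(S(S(S(S(add(add(S(add(Z, mul(SZ, SSZ))), mul(add(Z, mul(Z, SSZ)), mul(SSZ, SSZ))), Z))))))
  [29] S(S(S(S(S(add(S(add(add(Z, mul(SZ, SSZ)), mul(add(Z, mul(Z, SSZ)), mul(SSZ, SSZ)))), Z))))))
  [30] S(S(S(S(S(S(add(add(add(Z, mul(SZ, SSZ)), mul(add(Z, mul(Z, SSZ)), mul(SSZ, SSZ))), Z)))))))
  [31] S(S(S(S(S(S(add(add(mul(SZ, SSZ), mul(add(Z, mul(Z, SSZ)), mul(SSZ, SSZ))), Z)))))))
  [32] S(S(S(S(S(S(add(add(add(SSZ, mul(Z, SSZ)), mul(add(Z, mul(Z, SSZ)), mul(SSZ, SSZ))), Z)))))))
  [33] S(S(S(S(S(S(add(add(S(add(SZ, mul(Z, SSZ))), mul(add(Z, mul(Z, SSZ)), mul(SSZ, SSZ))), Z)))))))
  [34] S(S(S(S(S(S(add(S(add(add(SZ, mul(Z, SSZ)), mul(add(Z, mul(Z, SSZ)), mul(SSZ, SSZ)))), Z)))))))
  [35] S(S(S(S(S(S(S(add(add(add(SZ, mul(Z, SSZ)), mul(add(Z, mul(Z, SSZ)), mul(SSZ, SSZ))), Z))))))))
  [36] S(S(S(S(S(S(S(add(add(S(add(Z, mul(Z, SSZ))), mul(add(Z, mul(Z, SSZ)), mul(SSZ, SSZ))), Z))))))))
  [37] S(S(S(S(S(S(S(add(S(add(add(Z, mul(Z, SSZ)), mul(add(Z, mul(Z, SSZ)), mul(SSZ, SSZ)))), Z))))))))
  [38] S(S(S(S(S(S(S(S(add(add(add(Z, mul(Z, SSZ)), mul(add(Z, mul(Z, SSZ)), mul(SSZ, SSZ))), Z)))))))))
  [39] S(S(S(S(S(S(S(S(add(add(mul(Z, SSZ), mul(add(Z, mul(Z, SSZ)), mul(SSZ, SSZ))), Z)))))))))
  [40] S(S(S(S(S(S(S(S(add(add(Z, mul(add(Z, mul(Z, SSZ)), mul(SSZ, SSZ))), Z)))))))))
  [41] S(S(S(S(S(S(S(S(add(mul(add(Z, mul(Z, SSZ)), mul(SSZ, SSZ)), Z)))))))))
  [42] S(S(S(S(S(S(S(S(add(mul(mul(Z, SSZ), mul(SSZ, SSZ)), Z)))))))))
  [43] S(S(S(S(S(S(S(S(add(mul(Z, mul(SSZ, SSZ)), Z)))))))))
  [44] S(S(S(S(S(S(S(S(add(Z, Z)))))))))
  [45] S^8(Z)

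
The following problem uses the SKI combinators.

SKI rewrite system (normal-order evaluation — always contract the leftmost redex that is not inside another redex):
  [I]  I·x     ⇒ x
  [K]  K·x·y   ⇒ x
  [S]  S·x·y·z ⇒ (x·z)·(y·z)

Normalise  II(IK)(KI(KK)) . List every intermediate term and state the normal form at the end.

  start: II(IK)(KI(KK))
  →1  I(IK)(KI(KK))
  →2  IK(KI(KK))
  →3  K(KI(KK))
  →4  KI

Answer: normal form = KI  (in 4 steps)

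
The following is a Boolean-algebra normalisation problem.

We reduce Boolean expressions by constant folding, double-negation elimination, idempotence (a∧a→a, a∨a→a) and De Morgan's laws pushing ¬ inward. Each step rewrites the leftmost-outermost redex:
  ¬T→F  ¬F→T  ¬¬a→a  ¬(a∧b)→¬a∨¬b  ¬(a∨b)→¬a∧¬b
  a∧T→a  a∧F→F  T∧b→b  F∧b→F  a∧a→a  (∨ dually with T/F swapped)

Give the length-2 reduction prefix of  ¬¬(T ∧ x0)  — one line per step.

Answer: after 2 steps: x0

Reduction:
  start: ¬¬(T ∧ x0)
  [1] T ∧ x0
  [2] x0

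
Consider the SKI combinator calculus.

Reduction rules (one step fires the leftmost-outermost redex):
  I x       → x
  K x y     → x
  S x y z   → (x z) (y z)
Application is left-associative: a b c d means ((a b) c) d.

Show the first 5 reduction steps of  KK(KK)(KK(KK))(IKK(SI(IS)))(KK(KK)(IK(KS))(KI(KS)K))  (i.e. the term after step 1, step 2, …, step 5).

  start: KK(KK)(KK(KK))(IKK(SI(IS)))(KK(KK)(IK(KS))(KI(KS)K))
  →1  K(KK(KK))(IKK(SI(IS)))(KK(KK)(IK(KS))(KI(KS)K))
  →2  KK(KK)(KK(KK)(IK(KS))(KI(KS)K))
  →3  K(KK(KK)(IK(KS))(KI(KS)K))
  →4  K(K(IK(KS))(KI(KS)K))
  →5  K(IK(KS))

Answer: after 5 steps: K(IK(KS))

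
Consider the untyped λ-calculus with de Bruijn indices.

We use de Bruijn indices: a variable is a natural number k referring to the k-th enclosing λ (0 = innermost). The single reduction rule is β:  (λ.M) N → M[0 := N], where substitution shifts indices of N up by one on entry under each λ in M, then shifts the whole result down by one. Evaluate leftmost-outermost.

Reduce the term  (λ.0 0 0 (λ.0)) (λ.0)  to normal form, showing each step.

Answer: normal form = λ.0  (in 4 steps)

Derivation:
  start: (λ.0 0 0 (λ.0)) (λ.0)
  →1  (λ.0) (λ.0) (λ.0) (λ.0)
  →2  (λ.0) (λ.0) (λ.0)
  →3  (λ.0) (λ.0)
  →4  λ.0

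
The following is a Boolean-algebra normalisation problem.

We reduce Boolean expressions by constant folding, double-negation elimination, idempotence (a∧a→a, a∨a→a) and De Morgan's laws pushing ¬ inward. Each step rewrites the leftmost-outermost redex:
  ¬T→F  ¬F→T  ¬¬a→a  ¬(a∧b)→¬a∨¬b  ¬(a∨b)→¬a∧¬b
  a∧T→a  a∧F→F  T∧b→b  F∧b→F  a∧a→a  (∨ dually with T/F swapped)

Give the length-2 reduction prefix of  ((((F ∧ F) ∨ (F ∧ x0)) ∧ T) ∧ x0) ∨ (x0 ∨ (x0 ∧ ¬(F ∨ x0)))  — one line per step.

  start: ((((F ∧ F) ∨ (F ∧ x0)) ∧ T) ∧ x0) ∨ (x0 ∨ (x0 ∧ ¬(F ∨ x0)))
  [1] (((F ∧ F) ∨ (F ∧ x0)) ∧ x0) ∨ (x0 ∨ (x0 ∧ ¬(F ∨ x0)))
  [2] ((F ∨ (F ∧ x0)) ∧ x0) ∨ (x0 ∨ (x0 ∧ ¬(F ∨ x0)))

Answer: after 2 steps: ((F ∨ (F ∧ x0)) ∧ x0) ∨ (x0 ∨ (x0 ∧ ¬(F ∨ x0)))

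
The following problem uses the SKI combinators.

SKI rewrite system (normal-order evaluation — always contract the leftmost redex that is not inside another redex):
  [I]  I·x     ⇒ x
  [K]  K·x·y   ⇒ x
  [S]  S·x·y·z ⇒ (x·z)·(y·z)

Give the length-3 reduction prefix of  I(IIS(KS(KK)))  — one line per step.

  start: I(IIS(KS(KK)))
  →1  IIS(KS(KK))
  →2  IS(KS(KK))
  →3  S(KS(KK))

Answer: after 3 steps: S(KS(KK))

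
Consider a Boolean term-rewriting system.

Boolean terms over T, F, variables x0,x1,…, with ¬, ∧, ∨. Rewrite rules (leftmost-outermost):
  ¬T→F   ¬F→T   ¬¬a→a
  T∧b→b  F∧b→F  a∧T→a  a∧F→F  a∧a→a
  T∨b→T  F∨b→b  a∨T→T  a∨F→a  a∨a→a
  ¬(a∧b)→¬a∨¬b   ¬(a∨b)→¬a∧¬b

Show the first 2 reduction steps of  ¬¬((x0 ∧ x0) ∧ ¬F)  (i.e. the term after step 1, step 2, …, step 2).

Answer: after 2 steps: x0 ∧ ¬F

Derivation:
  start: ¬¬((x0 ∧ x0) ∧ ¬F)
  →1  (x0 ∧ x0) ∧ ¬F
  →2  x0 ∧ ¬F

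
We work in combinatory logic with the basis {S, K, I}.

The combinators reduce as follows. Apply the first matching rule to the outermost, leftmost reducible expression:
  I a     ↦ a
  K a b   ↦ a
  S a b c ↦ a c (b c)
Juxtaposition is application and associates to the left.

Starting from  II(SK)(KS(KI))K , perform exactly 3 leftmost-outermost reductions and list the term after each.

Answer: after 3 steps: KK(KS(KI)K)

Reduction:
  start: II(SK)(KS(KI))K
  [1] I(SK)(KS(KI))K
  [2] SK(KS(KI))K
  [3] KK(KS(KI)K)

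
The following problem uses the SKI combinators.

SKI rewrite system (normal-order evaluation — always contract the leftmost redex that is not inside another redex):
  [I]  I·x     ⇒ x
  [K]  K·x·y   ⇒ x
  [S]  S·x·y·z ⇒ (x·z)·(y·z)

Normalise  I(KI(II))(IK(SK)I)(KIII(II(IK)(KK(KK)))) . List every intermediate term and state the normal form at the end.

  start: I(KI(II))(IK(SK)I)(KIII(II(IK)(KK(KK))))
  →1  KI(II)(IK(SK)I)(KIII(II(IK)(KK(KK))))
  →2  I(IK(SK)I)(KIII(II(IK)(KK(KK))))
  →3  IK(SK)I(KIII(II(IK)(KK(KK))))
  →4  K(SK)I(KIII(II(IK)(KK(KK))))
  →5  SK(KIII(II(IK)(KK(KK))))
  →6  SK(II(II(IK)(KK(KK))))
  →7  SK(I(II(IK)(KK(KK))))
  →8  SK(II(IK)(KK(KK)))
  →9  SK(I(IK)(KK(KK)))
  →10  SK(IK(KK(KK)))
  →11  SK(K(KK(KK)))
  →12  SK(KK)

Answer: normal form = SK(KK)  (in 12 steps)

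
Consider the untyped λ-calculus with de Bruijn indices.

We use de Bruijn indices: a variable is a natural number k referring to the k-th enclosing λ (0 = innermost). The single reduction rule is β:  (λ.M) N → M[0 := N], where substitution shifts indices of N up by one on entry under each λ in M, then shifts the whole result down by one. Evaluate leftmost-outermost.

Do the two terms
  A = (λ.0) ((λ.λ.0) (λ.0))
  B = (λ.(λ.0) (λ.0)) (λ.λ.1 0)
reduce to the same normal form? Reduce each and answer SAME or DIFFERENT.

Term A:
  start: (λ.0) ((λ.λ.0) (λ.0))
  step 1: (λ.λ.0) (λ.0)
  step 2: λ.0

Term B:
  start: (λ.(λ.0) (λ.0)) (λ.λ.1 0)
  step 1: (λ.0) (λ.0)
  step 2: λ.0

Answer: SAME — A ⇓ λ.0, B ⇓ λ.0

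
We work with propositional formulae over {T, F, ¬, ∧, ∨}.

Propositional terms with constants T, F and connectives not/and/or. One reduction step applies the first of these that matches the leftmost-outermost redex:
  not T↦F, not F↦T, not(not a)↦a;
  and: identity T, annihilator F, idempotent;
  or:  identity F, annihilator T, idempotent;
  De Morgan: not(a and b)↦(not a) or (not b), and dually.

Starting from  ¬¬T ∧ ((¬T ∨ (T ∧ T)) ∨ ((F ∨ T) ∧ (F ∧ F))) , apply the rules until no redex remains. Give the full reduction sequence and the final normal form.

Answer: normal form = T  (in 6 steps)

Reduction:
  start: ¬¬T ∧ ((¬T ∨ (T ∧ T)) ∨ ((F ∨ T) ∧ (F ∧ F)))
  [1] T ∧ ((¬T ∨ (T ∧ T)) ∨ ((F ∨ T) ∧ (F ∧ F)))
  [2] (¬T ∨ (T ∧ T)) ∨ ((F ∨ T) ∧ (F ∧ F))
  [3] (F ∨ (T ∧ T)) ∨ ((F ∨ T) ∧ (F ∧ F))
  [4] (T ∧ T) ∨ ((F ∨ T) ∧ (F ∧ F))
  [5] T ∨ ((F ∨ T) ∧ (F ∧ F))
  [6] T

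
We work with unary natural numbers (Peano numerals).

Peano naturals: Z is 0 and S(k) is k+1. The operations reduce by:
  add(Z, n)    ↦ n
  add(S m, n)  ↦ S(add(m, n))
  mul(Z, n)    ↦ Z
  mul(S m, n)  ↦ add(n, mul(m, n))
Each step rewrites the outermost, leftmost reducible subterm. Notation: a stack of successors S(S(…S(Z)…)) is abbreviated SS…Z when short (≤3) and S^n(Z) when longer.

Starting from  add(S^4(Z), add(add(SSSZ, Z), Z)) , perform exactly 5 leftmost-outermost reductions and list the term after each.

  start: add(S^4(Z), add(add(SSSZ, Z), Z))
  [1] S(add(SSSZ, add(add(SSSZ, Z), Z)))
  [2] S(S(add(SSZ, add(add(SSSZ, Z), Z))))
  [3] S(S(S(add(SZ, add(add(SSSZ, Z), Z)))))
  [4] S(S(S(S(add(Z, add(add(SSSZ, Z), Z))))))
  [5] S(S(S(S(add(add(SSSZ, Z), Z)))))

Answer: after 5 steps: S(S(S(S(add(add(SSSZ, Z), Z)))))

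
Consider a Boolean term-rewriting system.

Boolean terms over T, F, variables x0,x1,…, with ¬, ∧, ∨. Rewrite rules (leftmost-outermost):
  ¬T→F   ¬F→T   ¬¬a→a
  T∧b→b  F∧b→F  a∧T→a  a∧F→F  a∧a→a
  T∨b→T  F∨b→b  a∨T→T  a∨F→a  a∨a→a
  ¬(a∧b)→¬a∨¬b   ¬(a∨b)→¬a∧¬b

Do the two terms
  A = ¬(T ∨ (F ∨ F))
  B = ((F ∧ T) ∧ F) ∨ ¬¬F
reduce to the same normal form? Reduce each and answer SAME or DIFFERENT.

Answer: SAME — A ⇓ F, B ⇓ F

Reduction:
Term A:
  start: ¬(T ∨ (F ∨ F))
  →1  ¬T ∧ ¬(F ∨ F)
  →2  F ∧ ¬(F ∨ F)
  →3  F

Term B:
  start: ((F ∧ T) ∧ F) ∨ ¬¬F
  →1  F ∨ ¬¬F
  →2  ¬¬F
  →3  F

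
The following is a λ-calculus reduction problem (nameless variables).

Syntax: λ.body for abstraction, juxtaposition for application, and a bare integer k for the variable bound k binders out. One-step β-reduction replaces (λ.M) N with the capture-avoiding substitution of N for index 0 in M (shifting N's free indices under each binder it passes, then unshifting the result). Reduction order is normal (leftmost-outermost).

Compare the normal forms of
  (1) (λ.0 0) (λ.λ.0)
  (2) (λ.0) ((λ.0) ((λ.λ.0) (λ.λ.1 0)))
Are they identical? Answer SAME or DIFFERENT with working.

Term A:
  start: (λ.0 0) (λ.λ.0)
  [1] (λ.λ.0) (λ.λ.0)
  [2] λ.0

Term B:
  start: (λ.0) ((λ.0) ((λ.λ.0) (λ.λ.1 0)))
  [1] (λ.0) ((λ.λ.0) (λ.λ.1 0))
  [2] (λ.λ.0) (λ.λ.1 0)
  [3] λ.0

Answer: SAME — A ⇓ λ.0, B ⇓ λ.0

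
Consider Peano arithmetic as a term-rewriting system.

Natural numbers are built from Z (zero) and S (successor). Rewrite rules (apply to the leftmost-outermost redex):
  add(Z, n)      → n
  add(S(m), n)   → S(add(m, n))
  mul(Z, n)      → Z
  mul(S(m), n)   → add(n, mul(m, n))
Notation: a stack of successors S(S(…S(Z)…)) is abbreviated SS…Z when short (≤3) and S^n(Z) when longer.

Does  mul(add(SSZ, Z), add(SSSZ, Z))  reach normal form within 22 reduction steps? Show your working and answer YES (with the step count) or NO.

Answer: YES — reaches normal form S^6(Z) in 22 ≤ 22 steps

Derivation:
  start: mul(add(SSZ, Z), add(SSSZ, Z))
  [1] mul(S(add(SZ, Z)), add(SSSZ, Z))
  [2] add(add(SSSZ, Z), mul(add(SZ, Z), add(SSSZ, Z)))
  [3] add(S(add(SSZ, Z)), mul(add(SZ, Z), add(SSSZ, Z)))
  [4] S(add(add(SSZ, Z), mul(add(SZ, Z), add(SSSZ, Z))))
  [5] S(add(S(add(SZ, Z)), mul(add(SZ, Z), add(SSSZ, Z))))
  [6] S(S(add(add(SZ, Z), mul(add(SZ, Z), add(SSSZ, Z)))))
  [7] S(S(add(S(add(Z, Z)), mul(add(SZ, Z), add(SSSZ, Z)))))
  [8] S(S(S(add(add(Z, Z), mul(add(SZ, Z), add(SSSZ, Z))))))
  [9] S(S(S(add(Z, mul(add(SZ, Z), add(SSSZ, Z))))))
  [10] S(S(S(mul(add(SZ, Z), add(SSSZ, Z)))))
  [11] S(S(S(mul(S(add(Z, Z)), add(SSSZ, Z)))))
  [12] S(S(S(add(add(SSSZ, Z), mul(add(Z, Z), add(SSSZ, Z))))))
  [13] S(S(S(add(S(add(SSZ, Z)), mul(add(Z, Z), add(SSSZ, Z))))))
  [14] S(S(S(S(add(add(SSZ, Z), mul(add(Z, Z), add(SSSZ, Z)))))))
  [15] S(S(S(S(add(S(add(SZ, Z)), mul(add(Z, Z), add(SSSZ, Z)))))))
  [16] S(S(S(S(S(add(add(SZ, Z), mul(add(Z, Z), add(SSSZ, Z))))))))
  [17] S(S(S(S(S(add(S(add(Z, Z)), mul(add(Z, Z), add(SSSZ, Z))))))))
  [18] S(S(S(S(S(S(add(add(Z, Z), mul(add(Z, Z), add(SSSZ, Z)))))))))
  [19] S(S(S(S(S(S(add(Z, mul(add(Z, Z), add(SSSZ, Z)))))))))
  [20] S(S(S(S(S(S(mul(add(Z, Z), add(SSSZ, Z))))))))
  [21] S(S(S(S(S(S(mul(Z, add(SSSZ, Z))))))))
  [22] S^6(Z)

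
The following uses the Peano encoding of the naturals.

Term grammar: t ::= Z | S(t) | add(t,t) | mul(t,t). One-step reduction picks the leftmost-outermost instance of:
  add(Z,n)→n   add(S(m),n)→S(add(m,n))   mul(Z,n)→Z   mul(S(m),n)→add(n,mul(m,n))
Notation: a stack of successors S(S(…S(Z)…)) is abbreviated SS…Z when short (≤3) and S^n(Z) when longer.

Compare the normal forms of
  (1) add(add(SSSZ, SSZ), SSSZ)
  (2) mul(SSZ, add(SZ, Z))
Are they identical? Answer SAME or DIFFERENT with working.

Answer: DIFFERENT — A ⇓ S^8(Z), B ⇓ SSZ

Reduction:
Term A:
  start: add(add(SSSZ, SSZ), SSSZ)
  step 1: add(S(add(SSZ, SSZ)), SSSZ)
  step 2: S(add(add(SSZ, SSZ), SSSZ))
  step 3: S(add(S(add(SZ, SSZ)), SSSZ))
  step 4: S(S(add(add(SZ, SSZ), SSSZ)))
  step 5: S(S(add(S(add(Z, SSZ)), SSSZ)))
  step 6: S(S(S(add(add(Z, SSZ), SSSZ))))
  step 7: S(S(S(add(SSZ, SSSZ))))
  step 8: S(S(S(S(add(SZ, SSSZ)))))
  step 9: S(S(S(S(S(add(Z, SSSZ))))))
  step 10: S^8(Z)

Term B:
  start: mul(SSZ, add(SZ, Z))
  step 1: add(add(SZ, Z), mul(SZ, add(SZ, Z)))
  step 2: add(S(add(Z, Z)), mul(SZ, add(SZ, Z)))
  step 3: S(add(add(Z, Z), mul(SZ, add(SZ, Z))))
  step 4: S(add(Z, mul(SZ, add(SZ, Z))))
  step 5: S(mul(SZ, add(SZ, Z)))
  step 6: S(add(add(SZ, Z), mul(Z, add(SZ, Z))))
  step 7: S(add(S(add(Z, Z)), mul(Z, add(SZ, Z))))
  step 8: S(S(add(add(Z, Z), mul(Z, add(SZ, Z)))))
  step 9: S(S(add(Z, mul(Z, add(SZ, Z)))))
  step 10: S(S(mul(Z, add(SZ, Z))))
  step 11: SSZ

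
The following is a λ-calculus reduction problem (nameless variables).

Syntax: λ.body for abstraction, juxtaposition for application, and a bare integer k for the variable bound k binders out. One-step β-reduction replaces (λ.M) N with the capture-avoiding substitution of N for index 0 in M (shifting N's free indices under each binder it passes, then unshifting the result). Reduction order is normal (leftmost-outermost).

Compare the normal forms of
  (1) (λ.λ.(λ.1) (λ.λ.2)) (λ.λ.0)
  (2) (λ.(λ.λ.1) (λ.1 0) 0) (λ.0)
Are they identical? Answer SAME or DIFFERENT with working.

Answer: SAME — A ⇓ λ.0, B ⇓ λ.0

Derivation:
Term A:
  start: (λ.λ.(λ.1) (λ.λ.2)) (λ.λ.0)
  →1  λ.(λ.1) (λ.λ.2)
  →2  λ.0

Term B:
  start: (λ.(λ.λ.1) (λ.1 0) 0) (λ.0)
  →1  (λ.λ.1) (λ.(λ.0) 0) (λ.0)
  →2  (λ.λ.(λ.0) 0) (λ.0)
  →3  λ.(λ.0) 0
  →4  λ.0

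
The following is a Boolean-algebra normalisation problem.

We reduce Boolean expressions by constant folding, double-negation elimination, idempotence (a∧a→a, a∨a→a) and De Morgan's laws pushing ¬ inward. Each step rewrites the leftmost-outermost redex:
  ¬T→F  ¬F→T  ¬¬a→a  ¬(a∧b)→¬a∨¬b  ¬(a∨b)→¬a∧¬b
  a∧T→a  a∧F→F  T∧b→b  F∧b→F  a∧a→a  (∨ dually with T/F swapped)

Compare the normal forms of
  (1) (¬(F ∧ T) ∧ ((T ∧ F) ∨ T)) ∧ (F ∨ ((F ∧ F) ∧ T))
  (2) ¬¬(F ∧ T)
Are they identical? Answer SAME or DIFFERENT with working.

Term A:
  start: (¬(F ∧ T) ∧ ((T ∧ F) ∨ T)) ∧ (F ∨ ((F ∧ F) ∧ T))
  →1  ((¬F ∨ ¬T) ∧ ((T ∧ F) ∨ T)) ∧ (F ∨ ((F ∧ F) ∧ T))
  →2  ((T ∨ ¬T) ∧ ((T ∧ F) ∨ T)) ∧ (F ∨ ((F ∧ F) ∧ T))
  →3  (T ∧ ((T ∧ F) ∨ T)) ∧ (F ∨ ((F ∧ F) ∧ T))
  →4  ((T ∧ F) ∨ T) ∧ (F ∨ ((F ∧ F) ∧ T))
  →5  T ∧ (F ∨ ((F ∧ F) ∧ T))
  →6  F ∨ ((F ∧ F) ∧ T)
  →7  (F ∧ F) ∧ T
  →8  F ∧ F
  →9  F

Term B:
  start: ¬¬(F ∧ T)
  →1  F ∧ T
  →2  F

Answer: SAME — A ⇓ F, B ⇓ F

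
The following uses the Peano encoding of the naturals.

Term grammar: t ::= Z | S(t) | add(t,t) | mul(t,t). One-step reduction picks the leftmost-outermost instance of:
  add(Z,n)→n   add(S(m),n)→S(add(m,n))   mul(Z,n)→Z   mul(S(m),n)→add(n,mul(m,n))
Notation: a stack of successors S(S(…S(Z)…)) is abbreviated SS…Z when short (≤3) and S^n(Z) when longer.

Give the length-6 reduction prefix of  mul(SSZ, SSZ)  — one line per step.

Answer: after 6 steps: S(S(S(add(SZ, mul(Z, SSZ)))))

Working:
  start: mul(SSZ, SSZ)
  step 1: add(SSZ, mul(SZ, SSZ))
  step 2: S(add(SZ, mul(SZ, SSZ)))
  step 3: S(S(add(Z, mul(SZ, SSZ))))
  step 4: S(S(mul(SZ, SSZ)))
  step 5: S(S(add(SSZ, mul(Z, SSZ))))
  step 6: S(S(S(add(SZ, mul(Z, SSZ)))))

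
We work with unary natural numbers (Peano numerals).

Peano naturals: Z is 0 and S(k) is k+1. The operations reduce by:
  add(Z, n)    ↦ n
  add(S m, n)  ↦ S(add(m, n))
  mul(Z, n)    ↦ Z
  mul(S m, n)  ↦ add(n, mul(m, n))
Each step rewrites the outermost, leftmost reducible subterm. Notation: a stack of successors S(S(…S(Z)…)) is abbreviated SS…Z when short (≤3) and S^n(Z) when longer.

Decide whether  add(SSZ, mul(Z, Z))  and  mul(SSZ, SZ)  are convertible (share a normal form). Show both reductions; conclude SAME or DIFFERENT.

Term A:
  start: add(SSZ, mul(Z, Z))
  [1] S(add(SZ, mul(Z, Z)))
  [2] S(S(add(Z, mul(Z, Z))))
  [3] S(S(mul(Z, Z)))
  [4] SSZ

Term B:
  start: mul(SSZ, SZ)
  [1] add(SZ, mul(SZ, SZ))
  [2] S(add(Z, mul(SZ, SZ)))
  [3] S(mul(SZ, SZ))
  [4] S(add(SZ, mul(Z, SZ)))
  [5] S(S(add(Z, mul(Z, SZ))))
  [6] S(S(mul(Z, SZ)))
  [7] SSZ

Answer: SAME — A ⇓ SSZ, B ⇓ SSZ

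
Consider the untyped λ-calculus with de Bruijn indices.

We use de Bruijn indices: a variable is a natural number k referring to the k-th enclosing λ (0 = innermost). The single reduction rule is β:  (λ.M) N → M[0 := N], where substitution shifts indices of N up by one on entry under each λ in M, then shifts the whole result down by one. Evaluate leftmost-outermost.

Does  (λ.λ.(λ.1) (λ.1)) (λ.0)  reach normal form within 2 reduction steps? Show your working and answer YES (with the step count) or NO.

  start: (λ.λ.(λ.1) (λ.1)) (λ.0)
  →1  λ.(λ.1) (λ.1)
  →2  λ.0

Answer: YES — reaches normal form λ.0 in 2 ≤ 2 steps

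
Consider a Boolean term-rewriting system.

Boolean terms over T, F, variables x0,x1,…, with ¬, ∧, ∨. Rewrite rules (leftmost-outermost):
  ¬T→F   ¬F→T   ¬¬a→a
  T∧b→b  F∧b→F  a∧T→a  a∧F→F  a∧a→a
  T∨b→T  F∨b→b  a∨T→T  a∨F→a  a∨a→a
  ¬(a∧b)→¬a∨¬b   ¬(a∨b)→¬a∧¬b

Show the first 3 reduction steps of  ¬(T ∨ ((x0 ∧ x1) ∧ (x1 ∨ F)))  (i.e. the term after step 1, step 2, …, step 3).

  start: ¬(T ∨ ((x0 ∧ x1) ∧ (x1 ∨ F)))
  step 1: ¬T ∧ ¬((x0 ∧ x1) ∧ (x1 ∨ F))
  step 2: F ∧ ¬((x0 ∧ x1) ∧ (x1 ∨ F))
  step 3: F

Answer: after 3 steps: F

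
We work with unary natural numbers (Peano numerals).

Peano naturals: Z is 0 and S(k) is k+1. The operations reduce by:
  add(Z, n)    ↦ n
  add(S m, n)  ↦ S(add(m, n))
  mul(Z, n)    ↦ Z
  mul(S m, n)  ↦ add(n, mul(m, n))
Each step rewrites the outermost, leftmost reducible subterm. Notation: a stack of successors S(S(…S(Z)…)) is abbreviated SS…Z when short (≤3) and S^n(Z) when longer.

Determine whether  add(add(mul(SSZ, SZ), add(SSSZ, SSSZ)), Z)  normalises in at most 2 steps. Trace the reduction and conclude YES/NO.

  start: add(add(mul(SSZ, SZ), add(SSSZ, SSSZ)), Z)
  step 1: add(add(add(SZ, mul(SZ, SZ)), add(SSSZ, SSSZ)), Z)
  step 2: add(add(S(add(Z, mul(SZ, SZ))), add(SSSZ, SSSZ)), Z)

Answer: NO — after 2 steps the term is add(add(S(add(Z, mul(SZ, SZ))), add(SSSZ, SSSZ)), Z), not yet normal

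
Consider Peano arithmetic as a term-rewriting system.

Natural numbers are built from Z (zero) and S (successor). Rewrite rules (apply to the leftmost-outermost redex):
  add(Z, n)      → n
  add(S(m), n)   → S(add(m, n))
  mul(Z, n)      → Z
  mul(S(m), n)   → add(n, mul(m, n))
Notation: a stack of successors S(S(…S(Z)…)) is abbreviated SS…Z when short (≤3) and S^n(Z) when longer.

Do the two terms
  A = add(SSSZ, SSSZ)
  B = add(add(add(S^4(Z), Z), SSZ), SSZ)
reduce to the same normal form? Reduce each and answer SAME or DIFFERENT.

Term A:
  start: add(SSSZ, SSSZ)
  →1  S(add(SSZ, SSSZ))
  →2  S(S(add(SZ, SSSZ)))
  →3  S(S(S(add(Z, SSSZ))))
  →4  S^6(Z)

Term B:
  start: add(add(add(S^4(Z), Z), SSZ), SSZ)
  →1  add(add(S(add(SSSZ, Z)), SSZ), SSZ)
  →2  add(S(add(add(SSSZ, Z), SSZ)), SSZ)
  →3  S(add(add(add(SSSZ, Z), SSZ), SSZ))
  →4  S(add(add(S(add(SSZ, Z)), SSZ), SSZ))
  →5  S(add(S(add(add(SSZ, Z), SSZ)), SSZ))
  →6  S(S(add(add(add(SSZ, Z), SSZ), SSZ)))
  →7  S(S(add(add(S(add(SZ, Z)), SSZ), SSZ)))
  →8  S(S(add(S(add(add(SZ, Z), SSZ)), SSZ)))
  →9  S(S(S(add(add(add(SZ, Z), SSZ), SSZ))))
  →10  S(S(S(add(add(S(add(Z, Z)), SSZ), SSZ))))
  →11  S(S(S(add(S(add(add(Z, Z), SSZ)), SSZ))))
  →12  S(S(S(S(add(add(add(Z, Z), SSZ), SSZ)))))
  →13  S(S(S(S(add(add(Z, SSZ), SSZ)))))
  →14  S(S(S(S(add(SSZ, SSZ)))))
  →15  S(S(S(S(S(add(SZ, SSZ))))))
  →16  S(S(S(S(S(S(add(Z, SSZ)))))))
  →17  S^8(Z)

Answer: DIFFERENT — A ⇓ S^6(Z), B ⇓ S^8(Z)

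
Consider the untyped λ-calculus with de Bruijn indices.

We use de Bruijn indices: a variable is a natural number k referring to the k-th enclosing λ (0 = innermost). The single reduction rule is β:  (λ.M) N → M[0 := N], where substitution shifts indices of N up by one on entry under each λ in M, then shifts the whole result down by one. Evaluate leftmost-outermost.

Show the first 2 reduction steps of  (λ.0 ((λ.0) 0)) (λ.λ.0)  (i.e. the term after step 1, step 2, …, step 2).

Answer: after 2 steps: λ.0

Derivation:
  start: (λ.0 ((λ.0) 0)) (λ.λ.0)
  step 1: (λ.λ.0) ((λ.0) (λ.λ.0))
  step 2: λ.0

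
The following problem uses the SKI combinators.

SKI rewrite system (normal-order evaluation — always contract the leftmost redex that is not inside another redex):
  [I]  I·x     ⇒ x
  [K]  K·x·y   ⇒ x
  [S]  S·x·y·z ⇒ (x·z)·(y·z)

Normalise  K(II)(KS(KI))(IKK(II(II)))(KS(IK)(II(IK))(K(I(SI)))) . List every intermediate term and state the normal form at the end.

Answer: normal form = K(SK(K(SI)))  (in 10 steps)

Reduction:
  start: K(II)(KS(KI))(IKK(II(II)))(KS(IK)(II(IK))(K(I(SI))))
  step 1: II(IKK(II(II)))(KS(IK)(II(IK))(K(I(SI))))
  step 2: I(IKK(II(II)))(KS(IK)(II(IK))(K(I(SI))))
  step 3: IKK(II(II))(KS(IK)(II(IK))(K(I(SI))))
  step 4: KK(II(II))(KS(IK)(II(IK))(K(I(SI))))
  step 5: K(KS(IK)(II(IK))(K(I(SI))))
  step 6: K(S(II(IK))(K(I(SI))))
  step 7: K(S(I(IK))(K(I(SI))))
  step 8: K(S(IK)(K(I(SI))))
  step 9: K(SK(K(I(SI))))
  step 10: K(SK(K(SI)))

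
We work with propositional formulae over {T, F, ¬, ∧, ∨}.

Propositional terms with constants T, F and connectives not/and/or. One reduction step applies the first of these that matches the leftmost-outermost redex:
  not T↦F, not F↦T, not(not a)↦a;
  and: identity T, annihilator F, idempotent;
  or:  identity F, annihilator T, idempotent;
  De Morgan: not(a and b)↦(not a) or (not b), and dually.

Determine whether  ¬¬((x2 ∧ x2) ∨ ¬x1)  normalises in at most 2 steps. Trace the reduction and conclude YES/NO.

Answer: YES — reaches normal form x2 ∨ ¬x1 in 2 ≤ 2 steps

Reduction:
  start: ¬¬((x2 ∧ x2) ∨ ¬x1)
  →1  (x2 ∧ x2) ∨ ¬x1
  →2  x2 ∨ ¬x1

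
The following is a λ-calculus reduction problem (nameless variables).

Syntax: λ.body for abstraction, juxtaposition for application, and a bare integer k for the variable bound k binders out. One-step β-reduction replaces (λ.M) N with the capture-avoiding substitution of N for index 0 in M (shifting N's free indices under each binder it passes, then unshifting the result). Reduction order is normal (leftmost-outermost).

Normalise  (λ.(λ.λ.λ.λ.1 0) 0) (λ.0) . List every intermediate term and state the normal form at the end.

  start: (λ.(λ.λ.λ.λ.1 0) 0) (λ.0)
  [1] (λ.λ.λ.λ.1 0) (λ.0)
  [2] λ.λ.λ.1 0

Answer: normal form = λ.λ.λ.1 0  (in 2 steps)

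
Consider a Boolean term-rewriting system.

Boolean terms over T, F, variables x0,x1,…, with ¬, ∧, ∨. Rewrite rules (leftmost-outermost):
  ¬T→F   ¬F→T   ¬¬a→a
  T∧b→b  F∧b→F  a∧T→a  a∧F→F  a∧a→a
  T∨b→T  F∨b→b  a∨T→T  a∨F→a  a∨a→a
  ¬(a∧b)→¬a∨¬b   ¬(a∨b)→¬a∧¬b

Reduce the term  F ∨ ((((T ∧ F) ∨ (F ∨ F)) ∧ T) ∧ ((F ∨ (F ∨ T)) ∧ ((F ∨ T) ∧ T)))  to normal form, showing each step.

Answer: normal form = F  (in 6 steps)

Reduction:
  start: F ∨ ((((T ∧ F) ∨ (F ∨ F)) ∧ T) ∧ ((F ∨ (F ∨ T)) ∧ ((F ∨ T) ∧ T)))
  [1] (((T ∧ F) ∨ (F ∨ F)) ∧ T) ∧ ((F ∨ (F ∨ T)) ∧ ((F ∨ T) ∧ T))
  [2] ((T ∧ F) ∨ (F ∨ F)) ∧ ((F ∨ (F ∨ T)) ∧ ((F ∨ T) ∧ T))
  [3] (F ∨ (F ∨ F)) ∧ ((F ∨ (F ∨ T)) ∧ ((F ∨ T) ∧ T))
  [4] (F ∨ F) ∧ ((F ∨ (F ∨ T)) ∧ ((F ∨ T) ∧ T))
  [5] F ∧ ((F ∨ (F ∨ T)) ∧ ((F ∨ T) ∧ T))
  [6] F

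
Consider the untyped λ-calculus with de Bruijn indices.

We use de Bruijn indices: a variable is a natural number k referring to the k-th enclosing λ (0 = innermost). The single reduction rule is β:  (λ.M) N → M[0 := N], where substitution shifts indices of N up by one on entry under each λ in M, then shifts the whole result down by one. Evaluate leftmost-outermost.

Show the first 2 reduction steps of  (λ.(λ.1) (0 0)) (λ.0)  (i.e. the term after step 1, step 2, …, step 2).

Answer: after 2 steps: λ.0

Derivation:
  start: (λ.(λ.1) (0 0)) (λ.0)
  →1  (λ.λ.0) ((λ.0) (λ.0))
  →2  λ.0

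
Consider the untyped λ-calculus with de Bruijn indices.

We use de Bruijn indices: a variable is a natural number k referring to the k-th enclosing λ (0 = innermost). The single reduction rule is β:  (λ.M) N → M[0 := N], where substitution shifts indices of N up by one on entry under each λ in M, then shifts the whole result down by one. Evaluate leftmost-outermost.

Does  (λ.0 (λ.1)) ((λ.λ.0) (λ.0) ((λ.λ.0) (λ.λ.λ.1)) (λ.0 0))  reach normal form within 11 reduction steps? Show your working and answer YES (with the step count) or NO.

Answer: YES — reaches normal form λ.0 0 in 11 ≤ 11 steps

Reduction:
  start: (λ.0 (λ.1)) ((λ.λ.0) (λ.0) ((λ.λ.0) (λ.λ.λ.1)) (λ.0 0))
  →1  (λ.λ.0) (λ.0) ((λ.λ.0) (λ.λ.λ.1)) (λ.0 0) (λ.(λ.λ.0) (λ.0) ((λ.λ.0) (λ.λ.λ.1)) (λ.0 0))
  →2  (λ.0) ((λ.λ.0) (λ.λ.λ.1)) (λ.0 0) (λ.(λ.λ.0) (λ.0) ((λ.λ.0) (λ.λ.λ.1)) (λ.0 0))
  →3  (λ.λ.0) (λ.λ.λ.1) (λ.0 0) (λ.(λ.λ.0) (λ.0) ((λ.λ.0) (λ.λ.λ.1)) (λ.0 0))
  →4  (λ.0) (λ.0 0) (λ.(λ.λ.0) (λ.0) ((λ.λ.0) (λ.λ.λ.1)) (λ.0 0))
  →5  (λ.0 0) (λ.(λ.λ.0) (λ.0) ((λ.λ.0) (λ.λ.λ.1)) (λ.0 0))
  →6  (λ.(λ.λ.0) (λ.0) ((λ.λ.0) (λ.λ.λ.1)) (λ.0 0)) (λ.(λ.λ.0) (λ.0) ((λ.λ.0) (λ.λ.λ.1)) (λ.0 0))
  →7  (λ.λ.0) (λ.0) ((λ.λ.0) (λ.λ.λ.1)) (λ.0 0)
  →8  (λ.0) ((λ.λ.0) (λ.λ.λ.1)) (λ.0 0)
  →9  (λ.λ.0) (λ.λ.λ.1) (λ.0 0)
  →10  (λ.0) (λ.0 0)
  →11  λ.0 0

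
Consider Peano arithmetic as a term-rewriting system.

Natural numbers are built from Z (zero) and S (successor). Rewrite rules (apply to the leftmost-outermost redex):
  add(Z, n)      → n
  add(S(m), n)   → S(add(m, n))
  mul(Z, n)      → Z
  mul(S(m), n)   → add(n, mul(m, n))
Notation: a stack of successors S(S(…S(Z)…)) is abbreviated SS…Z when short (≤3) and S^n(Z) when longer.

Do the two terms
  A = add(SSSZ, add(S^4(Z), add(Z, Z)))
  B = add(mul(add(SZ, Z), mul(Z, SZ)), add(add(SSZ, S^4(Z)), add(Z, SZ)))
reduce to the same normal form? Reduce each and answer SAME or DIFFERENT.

Answer: SAME — A ⇓ S^7(Z), B ⇓ S^7(Z)

Derivation:
Term A:
  start: add(SSSZ, add(S^4(Z), add(Z, Z)))
  step 1: S(add(SSZ, add(S^4(Z), add(Z, Z))))
  step 2: S(S(add(SZ, add(S^4(Z), add(Z, Z)))))
  step 3: S(S(S(add(Z, add(S^4(Z), add(Z, Z))))))
  step 4: S(S(S(add(S^4(Z), add(Z, Z)))))
  step 5: S(S(S(S(add(SSSZ, add(Z, Z))))))
  step 6: S(S(S(S(S(add(SSZ, add(Z, Z)))))))
  step 7: S(S(S(S(S(S(add(SZ, add(Z, Z))))))))
  step 8: S(S(S(S(S(S(S(add(Z, add(Z, Z)))))))))
  step 9: S(S(S(S(S(S(S(add(Z, Z))))))))
  step 10: S^7(Z)

Term B:
  start: add(mul(add(SZ, Z), mul(Z, SZ)), add(add(SSZ, S^4(Z)), add(Z, SZ)))
  step 1: add(mul(S(add(Z, Z)), mul(Z, SZ)), add(add(SSZ, S^4(Z)), add(Z, SZ)))
  step 2: add(add(mul(Z, SZ), mul(add(Z, Z), mul(Z, SZ))), add(add(SSZ, S^4(Z)), add(Z, SZ)))
  step 3: add(add(Z, mul(add(Z, Z), mul(Z, SZ))), add(add(SSZ, S^4(Z)), add(Z, SZ)))
  step 4: add(mul(add(Z, Z), mul(Z, SZ)), add(add(SSZ, S^4(Z)), add(Z, SZ)))
  step 5: add(mul(Z, mul(Z, SZ)), add(add(SSZ, S^4(Z)), add(Z, SZ)))
  step 6: add(Z, add(add(SSZ, S^4(Z)), add(Z, SZ)))
  step 7: add(add(SSZ, S^4(Z)), add(Z, SZ))
  step 8: add(S(add(SZ, S^4(Z))), add(Z, SZ))
  step 9: S(add(add(SZ, S^4(Z)), add(Z, SZ)))
  step 10: S(add(S(add(Z, S^4(Z))), add(Z, SZ)))
  step 11: S(S(add(add(Z, S^4(Z)), add(Z, SZ))))
  step 12: S(S(add(S^4(Z), add(Z, SZ))))
  step 13: S(S(S(add(SSSZ, add(Z, SZ)))))
  step 14: S(S(S(S(add(SSZ, add(Z, SZ))))))
  step 15: S(S(S(S(S(add(SZ, add(Z, SZ)))))))
  step 16: S(S(S(S(S(S(add(Z, add(Z, SZ))))))))
  step 17: S(S(S(S(S(S(add(Z, SZ)))))))
  step 18: S^7(Z)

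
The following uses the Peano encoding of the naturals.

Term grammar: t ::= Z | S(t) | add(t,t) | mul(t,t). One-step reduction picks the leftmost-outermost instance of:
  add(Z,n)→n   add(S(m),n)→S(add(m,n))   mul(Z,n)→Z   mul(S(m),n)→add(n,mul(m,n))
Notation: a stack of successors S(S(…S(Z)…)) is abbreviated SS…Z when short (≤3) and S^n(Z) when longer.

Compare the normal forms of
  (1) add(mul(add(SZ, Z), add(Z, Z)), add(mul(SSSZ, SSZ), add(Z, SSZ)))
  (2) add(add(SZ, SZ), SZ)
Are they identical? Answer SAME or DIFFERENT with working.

Term A:
  start: add(mul(add(SZ, Z), add(Z, Z)), add(mul(SSSZ, SSZ), add(Z, SSZ)))
  →1  add(mul(S(add(Z, Z)), add(Z, Z)), add(mul(SSSZ, SSZ), add(Z, SSZ)))
  →2  add(add(add(Z, Z), mul(add(Z, Z), add(Z, Z))), add(mul(SSSZ, SSZ), add(Z, SSZ)))
  →3  add(add(Z, mul(add(Z, Z), add(Z, Z))), add(mul(SSSZ, SSZ), add(Z, SSZ)))
  →4  add(mul(add(Z, Z), add(Z, Z)), add(mul(SSSZ, SSZ), add(Z, SSZ)))
  →5  add(mul(Z, add(Z, Z)), add(mul(SSSZ, SSZ), add(Z, SSZ)))
  →6  add(Z, add(mul(SSSZ, SSZ), add(Z, SSZ)))
  →7  add(mul(SSSZ, SSZ), add(Z, SSZ))
  →8  add(add(SSZ, mul(SSZ, SSZ)), add(Z, SSZ))
  →9  add(S(add(SZ, mul(SSZ, SSZ))), add(Z, SSZ))
  →10  S(add(add(SZ, mul(SSZ, SSZ)), add(Z, SSZ)))
  →11  S(add(S(add(Z, mul(SSZ, SSZ))), add(Z, SSZ)))
  →12  S(S(add(add(Z, mul(SSZ, SSZ)), add(Z, SSZ))))
  →13  S(S(add(mul(SSZ, SSZ), add(Z, SSZ))))
  →14  S(S(add(add(SSZ, mul(SZ, SSZ)), add(Z, SSZ))))
  →15  S(S(add(S(add(SZ, mul(SZ, SSZ))), add(Z, SSZ))))
  →16  S(S(S(add(add(SZ, mul(SZ, SSZ)), add(Z, SSZ)))))
  →17  S(S(S(add(S(add(Z, mul(SZ, SSZ))), add(Z, SSZ)))))
  →18  S(S(S(S(add(add(Z, mul(SZ, SSZ)), add(Z, SSZ))))))
  →19  S(S(S(S(add(mul(SZ, SSZ), add(Z, SSZ))))))
  →20  S(S(S(S(add(add(SSZ, mul(Z, SSZ)), add(Z, SSZ))))))
  →21  S(S(S(S(add(S(add(SZ, mul(Z, SSZ))), add(Z, SSZ))))))
  →22  S(S(S(S(S(add(add(SZ, mul(Z, SSZ)), add(Z, SSZ)))))))
  →23  S(S(S(S(S(add(S(add(Z, mul(Z, SSZ))), add(Z, SSZ)))))))
  →24  S(S(S(S(S(S(add(add(Z, mul(Z, SSZ)), add(Z, SSZ))))))))
  →25  S(S(S(S(S(S(add(mul(Z, SSZ), add(Z, SSZ))))))))
  →26  S(S(S(S(S(S(add(Z, add(Z, SSZ))))))))
  →27  S(S(S(S(S(S(add(Z, SSZ)))))))
  →28  S^8(Z)

Term B:
  start: add(add(SZ, SZ), SZ)
  →1  add(S(add(Z, SZ)), SZ)
  →2  S(add(add(Z, SZ), SZ))
  →3  S(add(SZ, SZ))
  →4  S(S(add(Z, SZ)))
  →5  SSSZ

Answer: DIFFERENT — A ⇓ S^8(Z), B ⇓ SSSZ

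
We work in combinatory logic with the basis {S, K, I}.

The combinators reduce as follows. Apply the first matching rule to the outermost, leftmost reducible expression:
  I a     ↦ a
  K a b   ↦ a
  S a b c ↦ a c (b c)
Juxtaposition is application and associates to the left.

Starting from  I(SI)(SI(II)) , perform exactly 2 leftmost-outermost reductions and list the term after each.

  start: I(SI)(SI(II))
  [1] SI(SI(II))
  [2] SI(SII)

Answer: after 2 steps: SI(SII)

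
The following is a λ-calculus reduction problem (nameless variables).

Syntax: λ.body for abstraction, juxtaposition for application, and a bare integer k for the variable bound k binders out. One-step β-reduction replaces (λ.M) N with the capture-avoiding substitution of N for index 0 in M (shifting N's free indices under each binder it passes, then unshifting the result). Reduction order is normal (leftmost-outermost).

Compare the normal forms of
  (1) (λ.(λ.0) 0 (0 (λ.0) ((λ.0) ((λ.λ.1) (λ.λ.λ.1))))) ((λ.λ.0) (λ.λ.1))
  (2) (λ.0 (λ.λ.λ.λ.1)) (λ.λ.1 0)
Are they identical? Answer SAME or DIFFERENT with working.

Term A:
  start: (λ.(λ.0) 0 (0 (λ.0) ((λ.0) ((λ.λ.1) (λ.λ.λ.1))))) ((λ.λ.0) (λ.λ.1))
  →1  (λ.0) ((λ.λ.0) (λ.λ.1)) ((λ.λ.0) (λ.λ.1) (λ.0) ((λ.0) ((λ.λ.1) (λ.λ.λ.1))))
  →2  (λ.λ.0) (λ.λ.1) ((λ.λ.0) (λ.λ.1) (λ.0) ((λ.0) ((λ.λ.1) (λ.λ.λ.1))))
  →3  (λ.0) ((λ.λ.0) (λ.λ.1) (λ.0) ((λ.0) ((λ.λ.1) (λ.λ.λ.1))))
  →4  (λ.λ.0) (λ.λ.1) (λ.0) ((λ.0) ((λ.λ.1) (λ.λ.λ.1)))
  →5  (λ.0) (λ.0) ((λ.0) ((λ.λ.1) (λ.λ.λ.1)))
  →6  (λ.0) ((λ.0) ((λ.λ.1) (λ.λ.λ.1)))
  →7  (λ.0) ((λ.λ.1) (λ.λ.λ.1))
  →8  (λ.λ.1) (λ.λ.λ.1)
  →9  λ.λ.λ.λ.1

Term B:
  start: (λ.0 (λ.λ.λ.λ.1)) (λ.λ.1 0)
  →1  (λ.λ.1 0) (λ.λ.λ.λ.1)
  →2  λ.(λ.λ.λ.λ.1) 0
  →3  λ.λ.λ.λ.1

Answer: SAME — A ⇓ λ.λ.λ.λ.1, B ⇓ λ.λ.λ.λ.1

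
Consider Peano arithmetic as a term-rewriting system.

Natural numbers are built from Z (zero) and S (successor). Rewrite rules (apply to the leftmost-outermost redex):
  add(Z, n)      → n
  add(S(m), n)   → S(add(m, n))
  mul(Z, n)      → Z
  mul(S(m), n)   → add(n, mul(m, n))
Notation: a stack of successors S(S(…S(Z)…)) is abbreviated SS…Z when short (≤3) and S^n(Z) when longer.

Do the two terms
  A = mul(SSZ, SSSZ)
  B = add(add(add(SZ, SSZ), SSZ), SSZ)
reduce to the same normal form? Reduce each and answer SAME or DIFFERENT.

Answer: DIFFERENT — A ⇓ S^6(Z), B ⇓ S^7(Z)

Working:
Term A:
  start: mul(SSZ, SSSZ)
  [1] add(SSSZ, mul(SZ, SSSZ))
  [2] S(add(SSZ, mul(SZ, SSSZ)))
  [3] S(S(add(SZ, mul(SZ, SSSZ))))
  [4] S(S(S(add(Z, mul(SZ, SSSZ)))))
  [5] S(S(S(mul(SZ, SSSZ))))
  [6] S(S(S(add(SSSZ, mul(Z, SSSZ)))))
  [7] S(S(S(S(add(SSZ, mul(Z, SSSZ))))))
  [8] S(S(S(S(S(add(SZ, mul(Z, SSSZ)))))))
  [9] S(S(S(S(S(S(add(Z, mul(Z, SSSZ))))))))
  [10] S(S(S(S(S(S(mul(Z, SSSZ)))))))
  [11] S^6(Z)

Term B:
  start: add(add(add(SZ, SSZ), SSZ), SSZ)
  [1] add(add(S(add(Z, SSZ)), SSZ), SSZ)
  [2] add(S(add(add(Z, SSZ), SSZ)), SSZ)
  [3] S(add(add(add(Z, SSZ), SSZ), SSZ))
  [4] S(add(add(SSZ, SSZ), SSZ))
  [5] S(add(S(add(SZ, SSZ)), SSZ))
  [6] S(S(add(add(SZ, SSZ), SSZ)))
  [7] S(S(add(S(add(Z, SSZ)), SSZ)))
  [8] S(S(S(add(add(Z, SSZ), SSZ))))
  [9] S(S(S(add(SSZ, SSZ))))
  [10] S(S(S(S(add(SZ, SSZ)))))
  [11] S(S(S(S(S(add(Z, SSZ))))))
  [12] S^7(Z)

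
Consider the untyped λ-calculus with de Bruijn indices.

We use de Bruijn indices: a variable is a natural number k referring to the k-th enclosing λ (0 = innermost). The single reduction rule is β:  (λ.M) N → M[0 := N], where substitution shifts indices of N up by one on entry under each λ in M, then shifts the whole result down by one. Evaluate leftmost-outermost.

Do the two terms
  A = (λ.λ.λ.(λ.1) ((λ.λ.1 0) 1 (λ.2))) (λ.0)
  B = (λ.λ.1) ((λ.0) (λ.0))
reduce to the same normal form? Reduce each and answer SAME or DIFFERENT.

Answer: SAME — A ⇓ λ.λ.0, B ⇓ λ.λ.0

Derivation:
Term A:
  start: (λ.λ.λ.(λ.1) ((λ.λ.1 0) 1 (λ.2))) (λ.0)
  [1] λ.λ.(λ.1) ((λ.λ.1 0) 1 (λ.2))
  [2] λ.λ.0

Term B:
  start: (λ.λ.1) ((λ.0) (λ.0))
  [1] λ.(λ.0) (λ.0)
  [2] λ.λ.0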